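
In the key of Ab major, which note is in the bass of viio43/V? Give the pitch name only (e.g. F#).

The applied chord viio43/V is rooted on D: D-F-Ab-Cb.
The figure 43 means second inversion — the fifth is in the bass.

Ab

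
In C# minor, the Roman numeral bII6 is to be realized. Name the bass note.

F#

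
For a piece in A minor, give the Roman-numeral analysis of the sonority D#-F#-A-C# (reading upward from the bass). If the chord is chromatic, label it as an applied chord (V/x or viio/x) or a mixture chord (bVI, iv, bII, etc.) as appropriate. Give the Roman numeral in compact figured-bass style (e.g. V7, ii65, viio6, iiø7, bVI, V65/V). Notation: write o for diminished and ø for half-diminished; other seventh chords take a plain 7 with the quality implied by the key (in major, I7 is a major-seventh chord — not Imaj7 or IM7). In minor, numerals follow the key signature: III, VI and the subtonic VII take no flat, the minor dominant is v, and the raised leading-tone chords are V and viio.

Stacked in thirds the chord is D#-F#-A-C#: a half-diminished seventh chord on D#.
D# sits a half step below E (V in A minor); a diminished chord there is the applied leading-tone chord of V.

viiø7/V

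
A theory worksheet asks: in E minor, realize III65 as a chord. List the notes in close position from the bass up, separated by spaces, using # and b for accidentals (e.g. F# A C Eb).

In E minor, the third degree is G, and the diatonic chord built there is a major seventh chord.
Stacking thirds from G gives G-B-D-F#.
The figured bass 65 indicates first inversion, placing the third (B) in the bass: B-D-F#-G.

B D F# G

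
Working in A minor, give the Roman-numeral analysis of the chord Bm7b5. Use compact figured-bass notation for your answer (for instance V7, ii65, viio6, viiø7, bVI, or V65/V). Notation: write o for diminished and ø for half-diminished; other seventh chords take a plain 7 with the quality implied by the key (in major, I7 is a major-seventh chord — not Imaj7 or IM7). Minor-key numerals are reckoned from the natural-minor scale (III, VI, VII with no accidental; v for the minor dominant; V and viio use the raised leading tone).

Stacked in thirds the chord is B-D-F-A: a half-diminished seventh chord on B.
In A minor, B is the supertonic; the diatonic half-diminished seventh chord there is iiø7.

iiø7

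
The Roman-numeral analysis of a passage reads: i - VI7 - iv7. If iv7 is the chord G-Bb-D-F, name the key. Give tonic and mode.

The chord Gm7 is a minor seventh chord rooted on G; its label is iv7.
iv7 on G implies G is the subdominant; that puts the tonic at D, and the lowercase numeral fits minor mode.

D minor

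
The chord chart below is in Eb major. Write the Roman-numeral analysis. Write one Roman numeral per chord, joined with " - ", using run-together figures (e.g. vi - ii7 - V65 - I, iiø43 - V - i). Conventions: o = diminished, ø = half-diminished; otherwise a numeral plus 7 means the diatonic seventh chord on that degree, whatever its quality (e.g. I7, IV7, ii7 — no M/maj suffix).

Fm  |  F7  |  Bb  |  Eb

Fm has root F, degree 2 in Eb major, so ii.
F7: a dominant seventh chord on F, the applied dominant of V → V7/V.
Bb has root Bb, degree 5 in Eb major, so V.
Eb: root Eb is the tonic; major triad there is I.

ii - V7/V - V - I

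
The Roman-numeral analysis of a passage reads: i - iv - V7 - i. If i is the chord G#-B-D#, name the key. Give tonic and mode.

G# minor

The anchor chord is a minor triad on G#, labeled i.
If G# is scale degree 1 and the mode makes that degree carry a minor triad, the tonic is G# and the mode is minor.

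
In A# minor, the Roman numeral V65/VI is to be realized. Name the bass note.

The applied chord V65/VI is rooted on C#: C#-E#-G#-B.
The figure 65 means first inversion — the third is in the bass.

E#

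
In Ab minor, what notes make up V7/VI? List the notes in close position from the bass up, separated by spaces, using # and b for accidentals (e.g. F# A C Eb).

Cb Eb Gb Bbb

The slash means an applied dominant: we want the dominant of VI. In Ab minor, VI is Fb major, and its dominant is built on Cb.
Building a dominant seventh chord on Cb gives Cb-Eb-Gb-Bbb.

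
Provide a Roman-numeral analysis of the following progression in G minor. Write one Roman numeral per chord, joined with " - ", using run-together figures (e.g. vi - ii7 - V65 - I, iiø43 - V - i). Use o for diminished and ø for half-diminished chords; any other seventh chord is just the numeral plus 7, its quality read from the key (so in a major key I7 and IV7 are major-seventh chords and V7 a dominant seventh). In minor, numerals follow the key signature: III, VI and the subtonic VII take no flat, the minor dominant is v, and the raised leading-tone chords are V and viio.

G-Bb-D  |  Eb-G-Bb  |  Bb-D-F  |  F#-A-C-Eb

i - VI - III - viio7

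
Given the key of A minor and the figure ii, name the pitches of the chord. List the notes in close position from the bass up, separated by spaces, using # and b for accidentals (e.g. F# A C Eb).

ii is the minor supertonic, borrowed from the parallel major (the Dorian ii). In A minor that root is B.
So the chord is B-D-F#.

B D F#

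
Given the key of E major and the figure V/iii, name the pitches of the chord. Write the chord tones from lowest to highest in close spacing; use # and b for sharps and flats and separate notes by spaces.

The slash means an applied dominant: we want the dominant of iii. In E major, iii is G# minor, and its dominant is built on D#.
Building a major triad on D# gives D#-F##-A#.

D# F## A#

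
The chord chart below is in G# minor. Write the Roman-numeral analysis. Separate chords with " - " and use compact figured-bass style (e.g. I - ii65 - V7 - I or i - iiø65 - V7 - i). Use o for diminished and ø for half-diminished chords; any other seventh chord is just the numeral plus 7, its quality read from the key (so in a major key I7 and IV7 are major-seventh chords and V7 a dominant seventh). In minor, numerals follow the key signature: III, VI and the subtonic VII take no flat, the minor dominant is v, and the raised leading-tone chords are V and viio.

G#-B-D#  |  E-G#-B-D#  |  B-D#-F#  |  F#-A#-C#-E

i - VI7 - III - VII7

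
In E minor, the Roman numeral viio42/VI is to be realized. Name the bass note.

Ab

The applied chord viio42/VI is rooted on B: B-D-F-Ab.
The figure 42 means third inversion — the seventh is in the bass.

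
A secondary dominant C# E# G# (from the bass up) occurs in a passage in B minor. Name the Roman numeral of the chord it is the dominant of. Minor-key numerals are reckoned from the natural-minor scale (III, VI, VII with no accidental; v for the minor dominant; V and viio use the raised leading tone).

The chord is a major triad on C#.
A dominant resolves down a perfect fifth: C# → F#. In B minor, F# is scale degree 5, i.e. V.

V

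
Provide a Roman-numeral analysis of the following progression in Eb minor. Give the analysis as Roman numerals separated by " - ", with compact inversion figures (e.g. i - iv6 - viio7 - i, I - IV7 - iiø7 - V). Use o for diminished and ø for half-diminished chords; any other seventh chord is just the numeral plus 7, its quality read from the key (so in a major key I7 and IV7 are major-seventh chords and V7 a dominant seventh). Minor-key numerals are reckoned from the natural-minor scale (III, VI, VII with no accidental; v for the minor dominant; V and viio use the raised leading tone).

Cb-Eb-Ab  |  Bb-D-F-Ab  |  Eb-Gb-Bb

iv6 - V7 - i

Cb-Eb-Ab: minor triad on Ab = scale degree 4 → iv6.
Bb-D-F-Ab: root Bb is the dominant; dominant seventh chord there is V7.
Eb-Gb-Bb: root Eb is the tonic; minor triad there is i.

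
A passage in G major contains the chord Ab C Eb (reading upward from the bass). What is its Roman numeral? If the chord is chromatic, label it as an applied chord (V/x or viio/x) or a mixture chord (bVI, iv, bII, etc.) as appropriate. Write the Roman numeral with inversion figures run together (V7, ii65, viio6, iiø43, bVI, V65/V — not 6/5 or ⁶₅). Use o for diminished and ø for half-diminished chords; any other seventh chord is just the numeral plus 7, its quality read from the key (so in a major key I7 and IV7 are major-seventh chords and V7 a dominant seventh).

bII

The pitches Ab-C-Eb form a major triad rooted on Ab.
Ab is the lowered second degree of G major (diatonic 2 would be A). This is the Neapolitan chord — a major triad on the lowered second degree.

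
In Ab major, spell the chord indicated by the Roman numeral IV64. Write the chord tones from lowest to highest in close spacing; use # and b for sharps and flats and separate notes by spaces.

Ab Db F

The numeral's case and figure indicate a major triad. In Ab major its root, the subdominant, is Db.
That chord is spelled Db-F-Ab.
With the 64 figure the chord is in second inversion; from the bass Ab upward in close position it reads Ab-Db-F.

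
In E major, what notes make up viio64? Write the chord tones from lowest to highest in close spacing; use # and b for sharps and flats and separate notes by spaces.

The numeral's case and figure indicate a diminished triad. In E major its root, scale degree 7, is D#.
That chord is spelled D#-F#-A.
With the 64 figure the chord is in second inversion; from the bass A upward in close position it reads A-D#-F#.

A D# F#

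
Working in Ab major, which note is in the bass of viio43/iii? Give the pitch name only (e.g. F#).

The applied chord viio43/iii is rooted on B: B-D-F-Ab.
The figure 43 means second inversion — the fifth is in the bass.

F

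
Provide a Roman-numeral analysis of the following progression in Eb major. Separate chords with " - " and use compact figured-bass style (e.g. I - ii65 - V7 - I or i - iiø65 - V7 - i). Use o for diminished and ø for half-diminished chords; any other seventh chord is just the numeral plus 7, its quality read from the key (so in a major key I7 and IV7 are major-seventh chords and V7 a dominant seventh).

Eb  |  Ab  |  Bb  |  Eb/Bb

Eb has root Eb, degree 1 in Eb major, so I.
Ab has root Ab, degree 4 in Eb major, so IV.
Bb has root Bb, degree 5 in Eb major, so V.
Eb/Bb: major triad on Eb = scale degree 1 → I64.

I - IV - V - I64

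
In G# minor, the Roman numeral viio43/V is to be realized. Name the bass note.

The applied chord viio43/V is rooted on C##: C##-E#-G#-B.
The figure 43 means second inversion — the fifth is in the bass.

G#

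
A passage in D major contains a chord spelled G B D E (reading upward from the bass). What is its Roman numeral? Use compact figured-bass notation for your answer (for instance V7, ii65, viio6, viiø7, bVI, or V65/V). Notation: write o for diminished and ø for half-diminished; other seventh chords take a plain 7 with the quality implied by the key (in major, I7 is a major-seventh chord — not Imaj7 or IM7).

The pitches E-G-B-D form a minor seventh chord rooted on E.
In D major, E is the supertonic; the diatonic minor seventh chord there is ii7.
With G in the bass the chord is in first inversion, so the figured bass is 65.

ii65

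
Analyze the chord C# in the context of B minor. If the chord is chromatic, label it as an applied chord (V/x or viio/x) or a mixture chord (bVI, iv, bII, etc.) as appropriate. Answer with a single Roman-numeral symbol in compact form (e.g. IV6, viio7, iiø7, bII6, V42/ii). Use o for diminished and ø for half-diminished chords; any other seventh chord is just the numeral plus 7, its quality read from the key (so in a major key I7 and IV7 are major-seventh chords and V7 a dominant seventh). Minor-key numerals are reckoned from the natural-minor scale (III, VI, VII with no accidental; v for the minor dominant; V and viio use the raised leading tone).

V/V

Stacked in thirds the chord is C#-E#-G#: a major triad on C#.
C# is not a diatonic chord root with this quality in B minor, but it lies a perfect fifth above F# (V), so the chord functions as an applied dominant of V.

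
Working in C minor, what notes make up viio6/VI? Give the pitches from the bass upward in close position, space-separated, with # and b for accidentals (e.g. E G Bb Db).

Bb Db G

The slash marks an applied leading-tone chord: viio of VI. In C minor, VI is Ab, so the leading tone to it is G, a half step below.
Building a diminished triad on G gives G-Bb-Db.
The figured bass 6 indicates first inversion, placing the third (Bb) in the bass: Bb-Db-G.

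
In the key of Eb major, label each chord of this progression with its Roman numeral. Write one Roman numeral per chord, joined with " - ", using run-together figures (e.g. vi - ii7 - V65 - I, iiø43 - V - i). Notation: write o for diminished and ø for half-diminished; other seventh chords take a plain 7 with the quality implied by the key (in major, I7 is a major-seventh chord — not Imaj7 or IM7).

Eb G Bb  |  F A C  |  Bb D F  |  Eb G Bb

Eb-G-Bb: root Eb is the tonic; major triad there is I.
F-A-C is the secondary dominant of V (major triad on F): V/V.
Bb-D-F: major triad on Bb = scale degree 5 → V.
Eb-G-Bb has root Eb, degree 1 in Eb major, so I.

I - V/V - V - I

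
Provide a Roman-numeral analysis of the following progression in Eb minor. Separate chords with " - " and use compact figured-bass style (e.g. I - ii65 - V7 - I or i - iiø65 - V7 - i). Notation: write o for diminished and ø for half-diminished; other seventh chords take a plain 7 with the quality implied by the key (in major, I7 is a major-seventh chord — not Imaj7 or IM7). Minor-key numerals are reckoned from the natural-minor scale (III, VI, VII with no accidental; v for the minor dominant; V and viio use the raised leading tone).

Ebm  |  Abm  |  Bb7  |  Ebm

i - iv - V7 - i

Ebm: root Eb is the tonic; minor triad there is i.
Abm has root Ab, degree 4 in Eb minor, so iv.
Bb7: root Bb is the dominant; dominant seventh chord there is V7.
Ebm: root Eb is the tonic; minor triad there is i.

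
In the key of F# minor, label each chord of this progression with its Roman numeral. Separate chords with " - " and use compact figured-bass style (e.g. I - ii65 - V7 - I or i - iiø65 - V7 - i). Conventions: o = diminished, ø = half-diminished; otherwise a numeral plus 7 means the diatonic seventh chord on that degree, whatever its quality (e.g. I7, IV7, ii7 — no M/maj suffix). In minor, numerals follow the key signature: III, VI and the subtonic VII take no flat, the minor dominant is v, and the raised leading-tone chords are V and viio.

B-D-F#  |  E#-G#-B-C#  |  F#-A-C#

iv - V65 - i

B-D-F#: root B is the subdominant; minor triad there is iv.
E#-G#-B-C#: dominant seventh chord on C# = scale degree 5 → V65.
F#-A-C#: root F# is the tonic; minor triad there is i.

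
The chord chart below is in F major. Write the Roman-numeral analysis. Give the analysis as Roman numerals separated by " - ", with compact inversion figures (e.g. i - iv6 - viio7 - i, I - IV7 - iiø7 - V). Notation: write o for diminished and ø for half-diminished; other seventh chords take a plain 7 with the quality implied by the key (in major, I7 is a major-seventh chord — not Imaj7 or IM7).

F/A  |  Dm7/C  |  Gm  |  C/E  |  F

F/A: major triad on F = scale degree 1 → I6.
Dm7/C: root D is the submediant; minor seventh chord there is vi42.
Gm: minor triad on G = scale degree 2 → ii.
C/E has root C, degree 5 in F major, so V6.
F: root F is the tonic; major triad there is I.

I6 - vi42 - ii - V6 - I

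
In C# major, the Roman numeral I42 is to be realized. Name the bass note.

B#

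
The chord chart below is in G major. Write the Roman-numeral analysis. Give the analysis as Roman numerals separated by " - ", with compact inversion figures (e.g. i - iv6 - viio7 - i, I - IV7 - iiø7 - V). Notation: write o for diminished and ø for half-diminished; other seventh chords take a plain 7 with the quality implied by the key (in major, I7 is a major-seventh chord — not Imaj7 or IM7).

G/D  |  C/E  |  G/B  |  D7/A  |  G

I64 - IV6 - I6 - V43 - I

G/D: root G is the tonic; major triad there is I64.
C/E has root C, degree 4 in G major, so IV6.
G/B: root G is the tonic; major triad there is I6.
D7/A: dominant seventh chord on D = scale degree 5 → V43.
G: root G is the tonic; major triad there is I.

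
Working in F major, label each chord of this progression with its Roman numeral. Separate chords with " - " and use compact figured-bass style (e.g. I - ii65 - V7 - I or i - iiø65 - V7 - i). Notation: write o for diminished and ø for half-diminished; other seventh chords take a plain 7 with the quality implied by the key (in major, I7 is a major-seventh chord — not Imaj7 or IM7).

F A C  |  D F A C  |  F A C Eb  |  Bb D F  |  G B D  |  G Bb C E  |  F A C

I - vi7 - V7/IV - IV - V/V - V43 - I

F-A-C: root F is the tonic; major triad there is I.
D-F-A-C has root D, degree 6 in F major, so vi7.
F-A-C-Eb is the secondary dominant of IV (dominant seventh chord on F): V7/IV.
Bb-D-F: major triad on Bb = scale degree 4 → IV.
G-B-D: chromatic; G is V of V, so V/V.
G-Bb-C-E has root C, degree 5 in F major, so V43.
F-A-C has root F, degree 1 in F major, so I.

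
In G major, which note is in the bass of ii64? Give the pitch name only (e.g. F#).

E

ii in G major has root A; the chord is A-C-E.
The figure 64 means second inversion — the fifth is in the bass.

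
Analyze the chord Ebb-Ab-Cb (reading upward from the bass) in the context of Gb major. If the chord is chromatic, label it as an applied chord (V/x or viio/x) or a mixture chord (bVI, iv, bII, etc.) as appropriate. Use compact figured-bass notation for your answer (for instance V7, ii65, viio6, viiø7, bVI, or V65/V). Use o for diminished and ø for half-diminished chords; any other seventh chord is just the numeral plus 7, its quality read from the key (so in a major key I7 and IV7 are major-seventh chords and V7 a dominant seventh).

The pitches Ab-Cb-Ebb form a diminished triad rooted on Ab.
Ab is the second degree of Gb major. This is the diminished supertonic triad, borrowed from the parallel minor.
With Ebb in the bass the chord is in second inversion, so the figured bass is 64.

iio64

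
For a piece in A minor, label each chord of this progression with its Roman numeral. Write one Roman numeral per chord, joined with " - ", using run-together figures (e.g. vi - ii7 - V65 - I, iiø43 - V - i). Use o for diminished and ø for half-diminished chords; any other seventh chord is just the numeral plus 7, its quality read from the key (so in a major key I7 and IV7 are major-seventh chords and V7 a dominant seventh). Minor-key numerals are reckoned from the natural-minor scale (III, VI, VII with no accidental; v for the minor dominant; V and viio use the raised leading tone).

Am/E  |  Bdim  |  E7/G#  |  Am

i64 - iio - V65 - i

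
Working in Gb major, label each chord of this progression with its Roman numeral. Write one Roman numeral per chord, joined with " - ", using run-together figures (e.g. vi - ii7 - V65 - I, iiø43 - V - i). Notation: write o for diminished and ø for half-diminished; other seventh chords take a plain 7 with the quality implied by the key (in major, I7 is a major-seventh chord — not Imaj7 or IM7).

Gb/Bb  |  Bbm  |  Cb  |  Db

Gb/Bb has root Gb, degree 1 in Gb major, so I6.
Bbm has root Bb, degree 3 in Gb major, so iii.
Cb: root Cb is the subdominant; major triad there is IV.
Db: root Db is the dominant; major triad there is V.

I6 - iii - IV - V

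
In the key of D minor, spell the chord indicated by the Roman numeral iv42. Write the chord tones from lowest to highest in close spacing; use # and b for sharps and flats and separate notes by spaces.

The numeral's case and figure indicate a minor seventh chord. In D minor its root, the subdominant, is G.
That chord is spelled G-Bb-D-F.
With the 42 figure the chord is in third inversion; from the bass F upward in close position it reads F-G-Bb-D.

F G Bb D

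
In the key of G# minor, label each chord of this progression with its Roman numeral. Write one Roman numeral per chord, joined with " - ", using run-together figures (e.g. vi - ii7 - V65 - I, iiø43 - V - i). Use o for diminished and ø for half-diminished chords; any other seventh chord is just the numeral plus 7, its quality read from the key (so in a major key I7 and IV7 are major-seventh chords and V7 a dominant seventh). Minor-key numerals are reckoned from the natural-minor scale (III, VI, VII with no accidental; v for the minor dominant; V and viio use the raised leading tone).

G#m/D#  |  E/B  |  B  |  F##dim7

i64 - VI64 - III - viio7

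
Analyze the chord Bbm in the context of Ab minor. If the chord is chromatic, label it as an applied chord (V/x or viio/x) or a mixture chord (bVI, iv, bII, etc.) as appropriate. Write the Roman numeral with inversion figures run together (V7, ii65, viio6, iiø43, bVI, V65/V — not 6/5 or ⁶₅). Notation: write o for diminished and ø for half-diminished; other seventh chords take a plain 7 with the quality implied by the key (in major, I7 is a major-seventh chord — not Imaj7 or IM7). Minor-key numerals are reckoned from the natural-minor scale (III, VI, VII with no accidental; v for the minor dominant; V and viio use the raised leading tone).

Stacked in thirds the chord is Bb-Db-F: a minor triad on Bb.
Bb is the second degree of Ab minor. This is the minor supertonic, borrowed from the parallel major (the Dorian ii).

ii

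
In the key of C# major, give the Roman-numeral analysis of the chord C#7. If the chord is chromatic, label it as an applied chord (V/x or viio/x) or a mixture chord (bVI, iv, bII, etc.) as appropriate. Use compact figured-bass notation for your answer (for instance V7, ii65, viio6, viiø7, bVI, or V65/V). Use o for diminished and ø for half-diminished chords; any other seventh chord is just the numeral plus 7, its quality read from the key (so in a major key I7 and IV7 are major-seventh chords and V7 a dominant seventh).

V7/IV

The pitches C#-E#-G#-B form a dominant seventh chord rooted on C#.
C# is not a diatonic chord root with this quality in C# major, but it lies a perfect fifth above F# (IV), so the chord functions as an applied dominant of IV.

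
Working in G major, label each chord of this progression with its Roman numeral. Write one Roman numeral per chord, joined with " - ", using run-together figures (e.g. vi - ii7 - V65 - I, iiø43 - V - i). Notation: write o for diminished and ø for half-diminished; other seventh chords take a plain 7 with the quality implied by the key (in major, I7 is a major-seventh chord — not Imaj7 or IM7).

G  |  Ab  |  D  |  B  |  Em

I - bII - V - V/vi - vi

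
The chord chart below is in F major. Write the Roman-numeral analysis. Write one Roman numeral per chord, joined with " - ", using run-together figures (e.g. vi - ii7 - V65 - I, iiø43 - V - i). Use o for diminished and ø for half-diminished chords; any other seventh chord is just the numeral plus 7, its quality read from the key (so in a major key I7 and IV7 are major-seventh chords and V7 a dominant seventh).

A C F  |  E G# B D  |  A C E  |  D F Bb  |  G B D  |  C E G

I6 - V7/iii - iii - IV6 - V/V - V

A-C-F has root F, degree 1 in F major, so I6.
E-G#-B-D: chromatic; E is V of iii, so V7/iii.
A-C-E: root A is the mediant; minor triad there is iii.
D-F-Bb has root Bb, degree 4 in F major, so IV6.
G-B-D: chromatic; G is V of V, so V/V.
C-E-G: major triad on C = scale degree 5 → V.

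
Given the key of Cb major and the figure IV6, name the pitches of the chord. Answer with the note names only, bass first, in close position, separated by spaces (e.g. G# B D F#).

In Cb major, scale degree 4 is Fb, and the diatonic chord built there is a major triad.
That chord is spelled Fb-Ab-Cb.
With the 6 figure the chord is in first inversion; from the bass Ab upward in close position it reads Ab-Cb-Fb.

Ab Cb Fb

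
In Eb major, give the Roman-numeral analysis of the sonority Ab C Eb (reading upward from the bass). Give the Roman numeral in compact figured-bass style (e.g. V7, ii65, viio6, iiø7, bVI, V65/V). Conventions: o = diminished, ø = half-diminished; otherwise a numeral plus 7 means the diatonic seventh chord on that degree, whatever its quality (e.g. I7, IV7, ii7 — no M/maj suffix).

Stacked in thirds the chord is Ab-C-Eb: a major triad on Ab.
In Eb major, Ab is the subdominant; the diatonic major triad there is IV.

IV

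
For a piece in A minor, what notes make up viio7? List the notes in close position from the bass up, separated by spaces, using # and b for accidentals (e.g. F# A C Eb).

In A minor, the leading-tone chord is built on the raised seventh degree, G#.
Stacking thirds from G# gives G#-B-D-F.

G# B D F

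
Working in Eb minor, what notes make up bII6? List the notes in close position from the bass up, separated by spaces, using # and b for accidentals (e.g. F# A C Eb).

Ab Cb Fb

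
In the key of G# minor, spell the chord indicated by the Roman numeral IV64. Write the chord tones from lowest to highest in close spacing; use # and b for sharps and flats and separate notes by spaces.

G# C# E#

Scale degree 4 in G# minor is C#; here the chord built on it is altered to a major triad. IV64 is the major subdominant, borrowed from the parallel major.
So the chord is C#-E#-G#.
With the 64 figure the chord is in second inversion; from the bass G# upward in close position it reads G#-C#-E#.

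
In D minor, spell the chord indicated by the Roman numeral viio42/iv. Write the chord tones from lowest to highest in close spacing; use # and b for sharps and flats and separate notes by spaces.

Eb F# A C

viio42/iv is a secondary leading-tone chord. The target iv is G in D minor; the applied chord is rooted a semitone below, on F#.
Building a fully diminished seventh chord on F# gives F#-A-C-Eb.
The figured bass 42 indicates third inversion, placing the seventh (Eb) in the bass: Eb-F#-A-C.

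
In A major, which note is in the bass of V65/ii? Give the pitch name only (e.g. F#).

A#

The applied chord V65/ii is rooted on F#: F#-A#-C#-E.
The figure 65 means first inversion — the third is in the bass.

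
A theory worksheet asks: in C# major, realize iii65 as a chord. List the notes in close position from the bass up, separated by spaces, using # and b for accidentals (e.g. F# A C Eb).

In C# major, the mediant is E#, and the diatonic chord built there is a minor seventh chord.
That chord is spelled E#-G#-B#-D#.
With the 65 figure the chord is in first inversion; from the bass G# upward in close position it reads G#-B#-D#-E#.

G# B# D# E#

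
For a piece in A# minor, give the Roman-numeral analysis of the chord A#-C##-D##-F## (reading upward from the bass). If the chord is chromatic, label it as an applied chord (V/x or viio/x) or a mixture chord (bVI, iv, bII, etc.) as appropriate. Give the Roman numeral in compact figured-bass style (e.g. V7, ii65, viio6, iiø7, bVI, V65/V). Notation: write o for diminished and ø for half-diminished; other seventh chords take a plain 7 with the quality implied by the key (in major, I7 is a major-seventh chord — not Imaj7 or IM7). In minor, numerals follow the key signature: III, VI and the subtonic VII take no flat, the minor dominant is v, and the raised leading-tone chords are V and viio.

Stacked in thirds the chord is D##-F##-A#-C##: a half-diminished seventh chord on D##.
D## sits a half step below E# (V in A# minor); a diminished chord there is the applied leading-tone chord of V.
With A# in the bass the chord is in second inversion, so the figured bass is 43.

viiø43/V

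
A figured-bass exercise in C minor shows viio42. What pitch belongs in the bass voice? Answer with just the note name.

Ab

viio in C minor has root B; the chord is B-D-F-Ab.
The figure 42 means third inversion — the seventh is in the bass.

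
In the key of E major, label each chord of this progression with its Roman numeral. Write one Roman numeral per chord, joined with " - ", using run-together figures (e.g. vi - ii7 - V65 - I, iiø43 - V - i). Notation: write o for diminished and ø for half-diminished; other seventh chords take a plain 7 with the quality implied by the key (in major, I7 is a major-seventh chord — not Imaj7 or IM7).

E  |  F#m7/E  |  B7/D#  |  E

I - ii42 - V65 - I

E: major triad on E = scale degree 1 → I.
F#m7/E: root F# is the supertonic; minor seventh chord there is ii42.
B7/D# has root B, degree 5 in E major, so V65.
E: major triad on E = scale degree 1 → I.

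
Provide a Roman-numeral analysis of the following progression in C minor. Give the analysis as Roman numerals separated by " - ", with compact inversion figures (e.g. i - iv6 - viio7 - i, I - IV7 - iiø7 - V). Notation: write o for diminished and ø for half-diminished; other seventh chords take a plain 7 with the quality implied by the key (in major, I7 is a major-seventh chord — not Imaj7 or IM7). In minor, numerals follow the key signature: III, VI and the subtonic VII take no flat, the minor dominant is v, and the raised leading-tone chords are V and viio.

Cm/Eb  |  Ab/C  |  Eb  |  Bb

Cm/Eb: root C is the tonic; minor triad there is i6.
Ab/C: root Ab is the submediant; major triad there is VI6.
Eb has root Eb, degree 3 in C minor, so III.
Bb: major triad on Bb = scale degree 7 → VII.

i6 - VI6 - III - VII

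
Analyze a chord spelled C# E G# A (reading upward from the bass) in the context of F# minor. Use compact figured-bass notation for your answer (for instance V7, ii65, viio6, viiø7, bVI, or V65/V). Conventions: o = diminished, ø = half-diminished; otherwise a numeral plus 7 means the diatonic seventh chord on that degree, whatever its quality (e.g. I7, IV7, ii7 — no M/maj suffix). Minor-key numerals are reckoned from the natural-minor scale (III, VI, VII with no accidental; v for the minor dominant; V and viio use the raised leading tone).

The pitches A-C#-E-G# form a major seventh chord rooted on A.
A is scale degree 3 in F# minor, and a major seventh chord on that degree is written III7.
With C# in the bass the chord is in first inversion, so the figured bass is 65.

III65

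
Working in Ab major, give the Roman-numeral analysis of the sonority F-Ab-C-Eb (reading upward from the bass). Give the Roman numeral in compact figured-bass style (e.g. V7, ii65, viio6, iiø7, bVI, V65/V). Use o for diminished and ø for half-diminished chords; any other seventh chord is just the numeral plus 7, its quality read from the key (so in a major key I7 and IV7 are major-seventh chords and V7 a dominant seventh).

vi7

The pitches F-Ab-C-Eb form a minor seventh chord rooted on F.
In Ab major, F is the submediant; the diatonic minor seventh chord there is vi7.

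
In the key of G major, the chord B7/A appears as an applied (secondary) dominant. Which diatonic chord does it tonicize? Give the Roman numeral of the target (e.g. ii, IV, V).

vi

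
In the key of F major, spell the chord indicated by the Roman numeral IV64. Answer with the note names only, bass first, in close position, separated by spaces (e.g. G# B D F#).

The numeral's case and figure indicate a major triad. In F major its root, scale degree 4, is Bb.
That chord is spelled Bb-D-F.
The figured bass 64 indicates second inversion, placing the fifth (F) in the bass: F-Bb-D.

F Bb D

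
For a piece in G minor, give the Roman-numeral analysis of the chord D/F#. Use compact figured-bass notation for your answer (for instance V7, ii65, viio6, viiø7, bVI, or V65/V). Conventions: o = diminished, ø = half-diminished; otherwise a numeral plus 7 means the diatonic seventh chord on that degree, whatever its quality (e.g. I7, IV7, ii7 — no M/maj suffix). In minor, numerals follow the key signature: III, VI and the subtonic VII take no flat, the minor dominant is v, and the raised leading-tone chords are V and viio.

V6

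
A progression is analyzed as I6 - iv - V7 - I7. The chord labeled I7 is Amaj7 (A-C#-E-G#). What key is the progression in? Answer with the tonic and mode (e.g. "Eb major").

I7 is given as A-C#-E-G# — a major seventh chord with root A.
If A is scale degree 1 and the mode makes that degree carry a major seventh chord, the tonic is A and the mode is major.

A major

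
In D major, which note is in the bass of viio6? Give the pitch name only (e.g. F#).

viio in D major has root C#; the chord is C#-E-G.
The figure 6 means first inversion — the third is in the bass.

E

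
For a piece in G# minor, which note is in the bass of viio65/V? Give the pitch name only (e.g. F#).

E#

The applied chord viio65/V is rooted on C##: C##-E#-G#-B.
The figure 65 means first inversion — the third is in the bass.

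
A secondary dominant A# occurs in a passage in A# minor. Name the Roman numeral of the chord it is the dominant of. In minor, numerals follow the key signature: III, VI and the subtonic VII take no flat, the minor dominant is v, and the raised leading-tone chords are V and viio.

The chord is a major triad on A#.
A dominant resolves down a perfect fifth: A# → D#. In A# minor, D# is scale degree 4, i.e. iv.

iv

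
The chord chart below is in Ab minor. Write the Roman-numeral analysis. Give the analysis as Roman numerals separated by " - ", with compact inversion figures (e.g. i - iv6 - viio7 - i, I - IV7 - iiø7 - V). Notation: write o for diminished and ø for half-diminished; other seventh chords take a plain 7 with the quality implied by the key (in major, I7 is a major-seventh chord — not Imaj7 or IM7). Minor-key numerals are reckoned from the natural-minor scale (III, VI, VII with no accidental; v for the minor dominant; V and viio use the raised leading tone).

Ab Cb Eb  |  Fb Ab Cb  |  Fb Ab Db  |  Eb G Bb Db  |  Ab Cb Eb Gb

i - VI - iv6 - V7 - i7

Ab-Cb-Eb: minor triad on Ab = scale degree 1 → i.
Fb-Ab-Cb has root Fb, degree 6 in Ab minor, so VI.
Fb-Ab-Db: minor triad on Db = scale degree 4 → iv6.
Eb-G-Bb-Db has root Eb, degree 5 in Ab minor, so V7.
Ab-Cb-Eb-Gb: minor seventh chord on Ab = scale degree 1 → i7.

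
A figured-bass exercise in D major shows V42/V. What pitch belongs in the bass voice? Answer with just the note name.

The applied chord V42/V is rooted on E: E-G#-B-D.
The figure 42 means third inversion — the seventh is in the bass.

D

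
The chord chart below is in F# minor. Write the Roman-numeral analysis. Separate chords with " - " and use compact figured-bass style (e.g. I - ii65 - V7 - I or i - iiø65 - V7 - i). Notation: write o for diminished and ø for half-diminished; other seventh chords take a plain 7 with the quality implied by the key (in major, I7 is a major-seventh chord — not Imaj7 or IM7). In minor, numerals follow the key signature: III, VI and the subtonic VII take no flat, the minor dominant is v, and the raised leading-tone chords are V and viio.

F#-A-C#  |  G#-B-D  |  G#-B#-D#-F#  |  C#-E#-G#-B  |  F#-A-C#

i - iio - V7/V - V7 - i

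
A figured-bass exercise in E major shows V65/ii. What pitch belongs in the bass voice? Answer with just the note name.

E#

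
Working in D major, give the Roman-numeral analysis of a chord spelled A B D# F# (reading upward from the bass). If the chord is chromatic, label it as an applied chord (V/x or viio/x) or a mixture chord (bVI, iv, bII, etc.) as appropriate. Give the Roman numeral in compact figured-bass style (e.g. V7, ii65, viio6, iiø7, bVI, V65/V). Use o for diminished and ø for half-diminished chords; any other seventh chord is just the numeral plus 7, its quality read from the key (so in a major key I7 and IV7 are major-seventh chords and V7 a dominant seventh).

The pitches B-D#-F#-A form a dominant seventh chord rooted on B.
B is not a diatonic chord root with this quality in D major, but it lies a perfect fifth above E (ii), so the chord functions as an applied dominant of ii.
With A in the bass the chord is in third inversion, so the figured bass is 42.

V42/ii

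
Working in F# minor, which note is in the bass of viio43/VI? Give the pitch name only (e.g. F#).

The applied chord viio43/VI is rooted on C#: C#-E-G-Bb.
The figure 43 means second inversion — the fifth is in the bass.

G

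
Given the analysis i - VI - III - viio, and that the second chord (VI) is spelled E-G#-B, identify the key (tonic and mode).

G# minor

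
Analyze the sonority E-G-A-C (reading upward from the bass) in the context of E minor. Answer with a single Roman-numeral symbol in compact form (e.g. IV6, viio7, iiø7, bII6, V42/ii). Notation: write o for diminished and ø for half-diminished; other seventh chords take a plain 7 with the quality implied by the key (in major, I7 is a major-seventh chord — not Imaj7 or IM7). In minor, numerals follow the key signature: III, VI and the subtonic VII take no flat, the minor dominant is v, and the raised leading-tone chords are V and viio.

The pitches A-C-E-G form a minor seventh chord rooted on A.
In E minor, A is the subdominant; the diatonic minor seventh chord there is iv7.
With E in the bass the chord is in second inversion, so the figured bass is 43.

iv43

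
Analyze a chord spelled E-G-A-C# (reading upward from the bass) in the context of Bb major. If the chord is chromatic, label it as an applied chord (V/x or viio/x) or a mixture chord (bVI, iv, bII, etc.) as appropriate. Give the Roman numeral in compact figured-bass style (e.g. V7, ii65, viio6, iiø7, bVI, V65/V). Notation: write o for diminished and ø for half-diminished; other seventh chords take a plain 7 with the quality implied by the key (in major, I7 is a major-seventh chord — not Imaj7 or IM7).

V43/iii

Stacked in thirds the chord is A-C#-E-G: a dominant seventh chord on A.
A is not a diatonic chord root with this quality in Bb major, but it lies a perfect fifth above D (iii), so the chord functions as an applied dominant of iii.
With E in the bass the chord is in second inversion, so the figured bass is 43.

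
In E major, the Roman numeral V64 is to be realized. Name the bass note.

F#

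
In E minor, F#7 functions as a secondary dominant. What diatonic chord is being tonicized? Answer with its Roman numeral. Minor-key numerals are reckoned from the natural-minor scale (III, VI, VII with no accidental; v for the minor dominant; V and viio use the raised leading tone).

V

The chord is a dominant seventh chord on F#.
A dominant resolves down a perfect fifth: F# → B. In E minor, B is scale degree 5, i.e. V.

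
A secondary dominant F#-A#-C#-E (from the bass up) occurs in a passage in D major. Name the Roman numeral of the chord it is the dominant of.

vi

The chord is a dominant seventh chord on F#.
A dominant resolves down a perfect fifth: F# → B. In D major, B is scale degree 6, i.e. vi.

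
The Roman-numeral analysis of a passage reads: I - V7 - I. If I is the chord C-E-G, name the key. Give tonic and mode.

C major

I is given as C-E-G — a major triad with root C.
If C is scale degree 1 and the mode makes that degree carry a major triad, the tonic is C and the mode is major.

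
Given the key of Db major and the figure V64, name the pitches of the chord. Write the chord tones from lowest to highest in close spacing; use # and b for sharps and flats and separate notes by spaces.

Eb Ab C

The numeral's case and figure indicate a major triad. In Db major its root, scale degree 5, is Ab.
That chord is spelled Ab-C-Eb.
The figured bass 64 indicates second inversion, placing the fifth (Eb) in the bass: Eb-Ab-C.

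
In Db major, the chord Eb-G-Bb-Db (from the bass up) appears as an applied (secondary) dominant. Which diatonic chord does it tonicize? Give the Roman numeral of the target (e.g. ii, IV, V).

V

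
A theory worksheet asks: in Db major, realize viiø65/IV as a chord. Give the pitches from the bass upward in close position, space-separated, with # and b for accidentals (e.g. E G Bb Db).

Ab Cb Eb F

The slash marks an applied leading-tone chord: viio of IV. In Db major, IV is Gb, so the leading tone to it is F, a half step below.
Building a half-diminished seventh chord on F gives F-Ab-Cb-Eb.
With the 65 figure the chord is in first inversion; from the bass Ab upward in close position it reads Ab-Cb-Eb-F.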